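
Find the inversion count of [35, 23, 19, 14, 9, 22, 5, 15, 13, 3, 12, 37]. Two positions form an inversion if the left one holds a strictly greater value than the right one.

Inversions: 44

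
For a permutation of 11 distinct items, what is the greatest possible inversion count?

The maximum occurs when the array is in strictly decreasing order: every one of the C(11, 2) pairs is inverted.
C(11, 2) = 11·10/2 = 55

55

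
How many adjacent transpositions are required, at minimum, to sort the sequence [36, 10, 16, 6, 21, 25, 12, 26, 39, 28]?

14

Each adjacent swap fixes exactly one inversion, so the minimum swap count equals the number of inversions.
Count inversions — for each element, later elements that are smaller:
36: 10, 16, 6, 21, 25, 12, 26, 28 → 8
10: 6 → 1
16: 6, 12 → 2
6: none → 0
21: 12 → 1
25: 12 → 1
12: none → 0
26: none → 0
39: 28 → 1
28: none → 0
Total inversions: 8 + 1 + 2 + 0 + 1 + 1 + 0 + 0 + 1 + 0 = 14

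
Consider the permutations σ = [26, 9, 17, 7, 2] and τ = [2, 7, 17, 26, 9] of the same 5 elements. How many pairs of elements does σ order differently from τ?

Assign each item its position (1..5) in the first ordering, then rewrite the second ordering as that position sequence:
positions: 26→1, 9→2, 17→3, 7→4, 2→5
second ordering as positions: [5, 4, 3, 1, 2]
Discordant pairs = inversions in this position sequence.
5: 4, 3, 1, 2 → 4
4: 3, 1, 2 → 3
3: 1, 2 → 2
1: 0
2: 0
Total: 4 + 3 + 2 + 0 + 0 = 9

There are 9 discordant pairs.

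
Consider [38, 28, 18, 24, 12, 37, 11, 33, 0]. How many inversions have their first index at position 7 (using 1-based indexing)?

1

The element at index 7 is 11.
Elements after it: 33, 0
Those smaller than 11: 0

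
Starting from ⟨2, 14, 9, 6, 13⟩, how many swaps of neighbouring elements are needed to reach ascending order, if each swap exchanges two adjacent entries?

Swaps: 4

Each adjacent swap fixes exactly one inversion, so the minimum swap count equals the number of inversions.
Count inversions — for each element, later elements that are smaller:
2: none → 0
14: 9, 6, 13 → 3
9: 6 → 1
6: none → 0
13: none → 0
Total inversions: 0 + 3 + 1 + 0 + 0 = 4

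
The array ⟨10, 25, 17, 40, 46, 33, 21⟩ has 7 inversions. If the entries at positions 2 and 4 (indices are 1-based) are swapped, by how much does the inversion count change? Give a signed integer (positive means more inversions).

+1

Positions 2 and 4 hold 25 and 40; after swapping, the array is [10, 40, 17, 25, 46, 33, 21].
Count, for each position, how many later elements it exceeds:
10: 0
40: 4
17: 0
25: 1
46: 2
33: 1
21: 0
Sum: 0 + 4 + 0 + 1 + 2 + 1 + 0 = 8
Change: 8 − 7 = +1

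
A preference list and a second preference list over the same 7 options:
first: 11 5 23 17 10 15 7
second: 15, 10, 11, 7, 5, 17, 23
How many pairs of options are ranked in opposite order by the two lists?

13

Assign each item its position (1..7) in the first ordering, then rewrite the second ordering as that position sequence:
positions: 11→1, 5→2, 23→3, 17→4, 10→5, 15→6, 7→7
second ordering as positions: [6, 5, 1, 7, 2, 4, 3]
Discordant pairs = inversions in this position sequence.
6: 5, 1, 2, 4, 3 → 5
5: 1, 2, 4, 3 → 4
1: 0
7: 2, 4, 3 → 3
2: 0
4: 3 → 1
3: 0
Total: 5 + 4 + 0 + 3 + 0 + 1 + 0 = 13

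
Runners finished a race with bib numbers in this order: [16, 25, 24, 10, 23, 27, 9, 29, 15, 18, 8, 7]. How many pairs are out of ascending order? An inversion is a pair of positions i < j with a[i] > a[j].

44 inversions

Element-by-element contributions:
16 → 10, 9, 15, 8, 7 → 5
25 → 24, 10, 23, 9, 15, 18, 8, 7 → 8
24 → 10, 23, 9, 15, 18, 8, 7 → 7
10 → 9, 8, 7 → 3
23 → 9, 15, 18, 8, 7 → 5
27 → 9, 15, 18, 8, 7 → 5
9 → 8, 7 → 2
29 → 15, 18, 8, 7 → 4
15 → 8, 7 → 2
18 → 8, 7 → 2
8 → 7 → 1
7 → none → 0
Sum: 5 + 8 + 7 + 3 + 5 + 5 + 2 + 4 + 2 + 2 + 1 + 0 = 44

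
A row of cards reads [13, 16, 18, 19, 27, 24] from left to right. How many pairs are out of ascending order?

Out-of-order index pairs (1-indexed):
(5,6): 27 > 24
That's 1 pair.

1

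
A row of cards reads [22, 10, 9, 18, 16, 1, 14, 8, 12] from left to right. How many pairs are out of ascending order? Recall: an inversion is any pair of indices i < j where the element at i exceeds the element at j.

For each element, count later entries that are smaller:
22 → 10, 9, 18, 16, 1, 14, 8, 12 → 8
10 → 9, 1, 8 → 3
9 → 1, 8 → 2
18 → 16, 1, 14, 8, 12 → 5
16 → 1, 14, 8, 12 → 4
1 → none → 0
14 → 8, 12 → 2
8 → none → 0
12 → none → 0
Sum: 8 + 3 + 2 + 5 + 4 + 0 + 2 + 0 + 0 = 24

24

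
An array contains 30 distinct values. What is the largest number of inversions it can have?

A reversed (strictly descending) arrangement makes every pair an inversion, giving C(30, 2) inversions.
C(30, 2) = 30·29/2 = 435

435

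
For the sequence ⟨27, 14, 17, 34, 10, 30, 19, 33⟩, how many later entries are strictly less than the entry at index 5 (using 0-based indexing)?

1

The element at index 5 is 30.
Elements after it: 19, 33
Those smaller than 30: 19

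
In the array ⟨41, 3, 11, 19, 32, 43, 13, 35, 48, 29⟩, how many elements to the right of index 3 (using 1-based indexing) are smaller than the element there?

The element at index 3 is 11.
Elements after it: 19, 32, 43, 13, 35, 48, 29
None of them are smaller than 11.

0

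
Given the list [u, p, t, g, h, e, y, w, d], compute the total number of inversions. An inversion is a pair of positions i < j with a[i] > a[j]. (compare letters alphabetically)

For each element, count later entries that are smaller:
u: 6
p: 4
t: 4
g: 2
h: 2
e: 1
y: 2
w: 1
d: 0
Sum: 6 + 4 + 4 + 2 + 2 + 1 + 2 + 1 + 0 = 22

22 inversions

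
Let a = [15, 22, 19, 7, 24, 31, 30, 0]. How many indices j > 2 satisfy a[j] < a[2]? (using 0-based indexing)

2

The element at index 2 is 19.
Elements after it: 7, 24, 31, 30, 0
Those smaller than 19: 7, 0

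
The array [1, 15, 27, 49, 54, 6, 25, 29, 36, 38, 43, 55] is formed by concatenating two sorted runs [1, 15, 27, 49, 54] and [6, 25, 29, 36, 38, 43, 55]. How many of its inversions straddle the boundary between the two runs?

For each element r of the right run, count left-run elements greater than r:
r = 6: 15, 27, 49, 54 → 4
r = 25: 27, 49, 54 → 3
r = 29: 49, 54 → 2
r = 36: 49, 54 → 2
r = 38: 49, 54 → 2
r = 43: 49, 54 → 2
r = 55: none → 0
Cross-inversions: 4 + 3 + 2 + 2 + 2 + 2 + 0 = 15

Split inversions: 15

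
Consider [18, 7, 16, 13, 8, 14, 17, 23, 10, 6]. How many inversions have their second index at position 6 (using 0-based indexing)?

1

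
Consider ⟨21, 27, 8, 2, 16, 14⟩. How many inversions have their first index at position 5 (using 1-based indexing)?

1 such element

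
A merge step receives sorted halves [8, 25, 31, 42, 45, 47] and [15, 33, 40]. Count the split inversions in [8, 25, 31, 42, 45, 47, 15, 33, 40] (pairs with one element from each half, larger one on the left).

11 split inversions

Count, for every r in R, how many entries of L exceed r:
r = 15: 25, 31, 42, 45, 47 → 5
r = 33: 42, 45, 47 → 3
r = 40: 42, 45, 47 → 3
Cross-inversions: 5 + 3 + 3 = 11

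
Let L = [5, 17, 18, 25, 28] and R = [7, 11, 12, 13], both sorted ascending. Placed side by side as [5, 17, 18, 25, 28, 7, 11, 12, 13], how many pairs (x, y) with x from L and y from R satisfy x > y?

There are 16 cross-inversions.

Count, for every r in R, how many entries of L exceed r:
r = 7: 17, 18, 25, 28 → 4
r = 11: 17, 18, 25, 28 → 4
r = 12: 17, 18, 25, 28 → 4
r = 13: 17, 18, 25, 28 → 4
Cross-inversions: 4 + 4 + 4 + 4 = 16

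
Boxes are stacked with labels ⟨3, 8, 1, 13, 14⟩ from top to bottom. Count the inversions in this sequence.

2 out-of-order pairs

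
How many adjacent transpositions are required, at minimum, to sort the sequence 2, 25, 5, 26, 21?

3 adjacent swaps

Minimum adjacent swaps = number of inversions (each swap of adjacent out-of-order elements removes one inversion and no swap can remove more).
Count inversions — for each element, later elements that are smaller:
2: none → 0
25: 5, 21 → 2
5: none → 0
26: 21 → 1
21: none → 0
Total inversions: 0 + 2 + 0 + 1 + 0 = 3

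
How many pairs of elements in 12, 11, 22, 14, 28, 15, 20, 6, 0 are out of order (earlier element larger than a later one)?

21 out-of-order pairs

Element-by-element contributions:
12 → 11, 6, 0 → 3
11 → 6, 0 → 2
22 → 14, 15, 20, 6, 0 → 5
14 → 6, 0 → 2
28 → 15, 20, 6, 0 → 4
15 → 6, 0 → 2
20 → 6, 0 → 2
6 → 0 → 1
0 → none → 0
Sum: 3 + 2 + 5 + 2 + 4 + 2 + 2 + 1 + 0 = 21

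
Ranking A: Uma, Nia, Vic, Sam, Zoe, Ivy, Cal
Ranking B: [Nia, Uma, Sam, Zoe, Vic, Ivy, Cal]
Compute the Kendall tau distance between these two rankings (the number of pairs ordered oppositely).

Assign each item its position (1..7) in the first ordering, then rewrite the second ordering as that position sequence:
positions: Uma→1, Nia→2, Vic→3, Sam→4, Zoe→5, Ivy→6, Cal→7
second ordering as positions: [2, 1, 4, 5, 3, 6, 7]
Discordant pairs = inversions in this position sequence.
2: 1 → 1
1: 0
4: 3 → 1
5: 3 → 1
3: 0
6: 0
7: 0
Total: 1 + 0 + 1 + 1 + 0 + 0 + 0 = 3

3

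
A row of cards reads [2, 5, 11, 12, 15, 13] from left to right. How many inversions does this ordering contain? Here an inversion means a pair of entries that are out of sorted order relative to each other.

1

Listing every pair i<j with a[i]>a[j] (using 0-based positions):
(4,5): 15 > 13
That's 1 pair.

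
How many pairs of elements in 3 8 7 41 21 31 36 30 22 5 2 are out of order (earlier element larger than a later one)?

There are 29 out-of-order pairs.

Element-by-element contributions:
3 → 2 → 1
8 → 7, 5, 2 → 3
7 → 5, 2 → 2
41 → 21, 31, 36, 30, 22, 5, 2 → 7
21 → 5, 2 → 2
31 → 30, 22, 5, 2 → 4
36 → 30, 22, 5, 2 → 4
30 → 22, 5, 2 → 3
22 → 5, 2 → 2
5 → 2 → 1
2 → none → 0
Sum: 1 + 3 + 2 + 7 + 2 + 4 + 4 + 3 + 2 + 1 + 0 = 29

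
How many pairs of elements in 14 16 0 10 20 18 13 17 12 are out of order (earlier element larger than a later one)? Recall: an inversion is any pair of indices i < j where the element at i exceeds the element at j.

17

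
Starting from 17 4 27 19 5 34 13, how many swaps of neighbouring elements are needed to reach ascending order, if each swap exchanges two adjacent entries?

9

The minimum number of adjacent swaps to sort an array equals its inversion count, since every such swap removes exactly one inversion.
Count inversions — for each element, later elements that are smaller:
17: 4, 5, 13 → 3
4: none → 0
27: 19, 5, 13 → 3
19: 5, 13 → 2
5: none → 0
34: 13 → 1
13: none → 0
Total inversions: 3 + 0 + 3 + 2 + 0 + 1 + 0 = 9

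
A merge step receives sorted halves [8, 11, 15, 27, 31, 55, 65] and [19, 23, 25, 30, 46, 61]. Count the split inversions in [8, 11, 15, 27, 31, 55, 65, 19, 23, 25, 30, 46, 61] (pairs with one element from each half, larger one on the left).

18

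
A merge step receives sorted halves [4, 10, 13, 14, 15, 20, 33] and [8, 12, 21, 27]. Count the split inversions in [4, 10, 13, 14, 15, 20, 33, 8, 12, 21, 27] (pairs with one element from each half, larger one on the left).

13 split inversions

For each element r of the right run, count left-run elements greater than r:
r = 8: 10, 13, 14, 15, 20, 33 → 6
r = 12: 13, 14, 15, 20, 33 → 5
r = 21: 33 → 1
r = 27: 33 → 1
Cross-inversions: 6 + 5 + 1 + 1 = 13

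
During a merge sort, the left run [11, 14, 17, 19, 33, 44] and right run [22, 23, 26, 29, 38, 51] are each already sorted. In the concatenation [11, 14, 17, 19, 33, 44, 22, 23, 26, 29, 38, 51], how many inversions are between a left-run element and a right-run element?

For each element r of the right run, count left-run elements greater than r:
r = 22: 33, 44 → 2
r = 23: 33, 44 → 2
r = 26: 33, 44 → 2
r = 29: 33, 44 → 2
r = 38: 44 → 1
r = 51: none → 0
Cross-inversions: 2 + 2 + 2 + 2 + 1 + 0 = 9

9 cross-inversions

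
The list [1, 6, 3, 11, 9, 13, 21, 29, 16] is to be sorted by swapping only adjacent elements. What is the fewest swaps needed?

Each adjacent swap fixes exactly one inversion, so the minimum swap count equals the number of inversions.
Count inversions — for each element, later elements that are smaller:
1: none → 0
6: 3 → 1
3: none → 0
11: 9 → 1
9: none → 0
13: none → 0
21: 16 → 1
29: 16 → 1
16: none → 0
Total inversions: 0 + 1 + 0 + 1 + 0 + 0 + 1 + 1 + 0 = 4

4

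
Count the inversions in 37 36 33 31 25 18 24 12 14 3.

There are 43 inversions.

For each element, count later entries that are smaller:
37 → 36, 33, 31, 25, 18, 24, 12, 14, 3 → 9
36 → 33, 31, 25, 18, 24, 12, 14, 3 → 8
33 → 31, 25, 18, 24, 12, 14, 3 → 7
31 → 25, 18, 24, 12, 14, 3 → 6
25 → 18, 24, 12, 14, 3 → 5
18 → 12, 14, 3 → 3
24 → 12, 14, 3 → 3
12 → 3 → 1
14 → 3 → 1
3 → none → 0
Sum: 9 + 8 + 7 + 6 + 5 + 3 + 3 + 1 + 1 + 0 = 43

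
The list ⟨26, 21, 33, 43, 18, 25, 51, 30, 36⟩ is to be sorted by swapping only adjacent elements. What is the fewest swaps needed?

Each adjacent swap fixes exactly one inversion, so the minimum swap count equals the number of inversions.
Count inversions — for each element, later elements that are smaller:
26: 21, 18, 25 → 3
21: 18 → 1
33: 18, 25, 30 → 3
43: 18, 25, 30, 36 → 4
18: none → 0
25: none → 0
51: 30, 36 → 2
30: none → 0
36: none → 0
Total inversions: 3 + 1 + 3 + 4 + 0 + 0 + 2 + 0 + 0 = 13

13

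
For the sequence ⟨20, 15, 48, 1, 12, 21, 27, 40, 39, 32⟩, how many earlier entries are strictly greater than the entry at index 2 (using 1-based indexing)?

1 such element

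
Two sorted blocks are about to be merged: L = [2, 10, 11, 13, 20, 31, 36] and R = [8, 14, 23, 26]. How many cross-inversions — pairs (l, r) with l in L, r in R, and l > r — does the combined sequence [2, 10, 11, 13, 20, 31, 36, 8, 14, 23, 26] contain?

Count, for every r in R, how many entries of L exceed r:
r = 8: 10, 11, 13, 20, 31, 36 → 6
r = 14: 20, 31, 36 → 3
r = 23: 31, 36 → 2
r = 26: 31, 36 → 2
Cross-inversions: 6 + 3 + 2 + 2 = 13

13 split inversions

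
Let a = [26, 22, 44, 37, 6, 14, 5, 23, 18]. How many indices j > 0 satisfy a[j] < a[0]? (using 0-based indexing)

6

The element at index 0 is 26.
Elements after it: 22, 44, 37, 6, 14, 5, 23, 18
Those smaller than 26: 22, 6, 14, 5, 23, 18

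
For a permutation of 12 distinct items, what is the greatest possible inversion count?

Inversions: 66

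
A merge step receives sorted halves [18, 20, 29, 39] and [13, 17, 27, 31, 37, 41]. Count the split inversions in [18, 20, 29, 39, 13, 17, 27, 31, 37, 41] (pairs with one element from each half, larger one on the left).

There are 12 split inversions.

For each element r of the right run, count left-run elements greater than r:
r = 13: 18, 20, 29, 39 → 4
r = 17: 18, 20, 29, 39 → 4
r = 27: 29, 39 → 2
r = 31: 39 → 1
r = 37: 39 → 1
r = 41: none → 0
Cross-inversions: 4 + 4 + 2 + 1 + 1 + 0 = 12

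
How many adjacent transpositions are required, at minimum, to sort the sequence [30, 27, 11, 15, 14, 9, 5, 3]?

26

Each adjacent swap fixes exactly one inversion, so the minimum swap count equals the number of inversions.
Count inversions — for each element, later elements that are smaller:
30: 27, 11, 15, 14, 9, 5, 3 → 7
27: 11, 15, 14, 9, 5, 3 → 6
11: 9, 5, 3 → 3
15: 14, 9, 5, 3 → 4
14: 9, 5, 3 → 3
9: 5, 3 → 2
5: 3 → 1
3: none → 0
Total inversions: 7 + 6 + 3 + 4 + 3 + 2 + 1 + 0 = 26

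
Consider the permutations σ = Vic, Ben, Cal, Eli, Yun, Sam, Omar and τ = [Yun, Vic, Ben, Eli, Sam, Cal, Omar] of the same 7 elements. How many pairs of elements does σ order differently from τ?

6 discordant pairs

Assign each item its position (1..7) in the first ordering, then rewrite the second ordering as that position sequence:
positions: Vic→1, Ben→2, Cal→3, Eli→4, Yun→5, Sam→6, Omar→7
second ordering as positions: [5, 1, 2, 4, 6, 3, 7]
Discordant pairs = inversions in this position sequence.
5: 1, 2, 4, 3 → 4
1: 0
2: 0
4: 3 → 1
6: 3 → 1
3: 0
7: 0
Total: 4 + 0 + 0 + 1 + 1 + 0 + 0 = 6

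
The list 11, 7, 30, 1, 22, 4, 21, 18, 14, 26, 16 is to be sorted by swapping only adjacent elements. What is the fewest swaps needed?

The minimum number of adjacent swaps to sort an array equals its inversion count, since every such swap removes exactly one inversion.
Count inversions — for each element, later elements that are smaller:
11: 7, 1, 4 → 3
7: 1, 4 → 2
30: 1, 22, 4, 21, 18, 14, 26, 16 → 8
1: none → 0
22: 4, 21, 18, 14, 16 → 5
4: none → 0
21: 18, 14, 16 → 3
18: 14, 16 → 2
14: none → 0
26: 16 → 1
16: none → 0
Total inversions: 3 + 2 + 8 + 0 + 5 + 0 + 3 + 2 + 0 + 1 + 0 = 24

24 adjacent swaps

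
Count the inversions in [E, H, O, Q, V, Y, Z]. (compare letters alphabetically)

Count, for each position, how many later elements it exceeds:
E: 0
H: 0
O: 0
Q: 0
V: 0
Y: 0
Z: 0
Sum: 0 + 0 + 0 + 0 + 0 + 0 + 0 = 0

Out-of-order pairs: 0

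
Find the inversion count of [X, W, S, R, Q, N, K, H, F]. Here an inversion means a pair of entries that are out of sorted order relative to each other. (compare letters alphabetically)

Count, for each position, how many later elements it exceeds:
X → W, S, R, Q, N, K, H, F → 8
W → S, R, Q, N, K, H, F → 7
S → R, Q, N, K, H, F → 6
R → Q, N, K, H, F → 5
Q → N, K, H, F → 4
N → K, H, F → 3
K → H, F → 2
H → F → 1
F → none → 0
Sum: 8 + 7 + 6 + 5 + 4 + 3 + 2 + 1 + 0 = 36

36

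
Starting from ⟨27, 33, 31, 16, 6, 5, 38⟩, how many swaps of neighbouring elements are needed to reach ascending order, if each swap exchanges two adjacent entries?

13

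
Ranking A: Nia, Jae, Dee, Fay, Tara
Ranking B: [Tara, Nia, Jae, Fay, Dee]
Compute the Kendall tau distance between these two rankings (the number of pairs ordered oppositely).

5

Assign each item its position (1..5) in the first ordering, then rewrite the second ordering as that position sequence:
positions: Nia→1, Jae→2, Dee→3, Fay→4, Tara→5
second ordering as positions: [5, 1, 2, 4, 3]
Discordant pairs = inversions in this position sequence.
5: 1, 2, 4, 3 → 4
1: 0
2: 0
4: 3 → 1
3: 0
Total: 4 + 0 + 0 + 1 + 0 = 5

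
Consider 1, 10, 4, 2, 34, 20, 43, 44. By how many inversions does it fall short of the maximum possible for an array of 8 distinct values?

24 inversions short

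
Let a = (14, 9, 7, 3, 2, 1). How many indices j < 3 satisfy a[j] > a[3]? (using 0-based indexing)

3

The element at index 3 is 3.
Elements before it: 14, 9, 7
Those larger than 3: 14, 9, 7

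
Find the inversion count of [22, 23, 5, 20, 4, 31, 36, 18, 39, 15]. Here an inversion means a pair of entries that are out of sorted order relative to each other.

Count, for each position, how many later elements it exceeds:
22 → 5, 20, 4, 18, 15 → 5
23 → 5, 20, 4, 18, 15 → 5
5 → 4 → 1
20 → 4, 18, 15 → 3
4 → none → 0
31 → 18, 15 → 2
36 → 18, 15 → 2
18 → 15 → 1
39 → 15 → 1
15 → none → 0
Sum: 5 + 5 + 1 + 3 + 0 + 2 + 2 + 1 + 1 + 0 = 20

20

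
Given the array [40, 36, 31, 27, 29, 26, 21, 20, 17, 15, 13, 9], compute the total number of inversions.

65

Sweep left to right; for each value list the smaller values that follow it:
40 → 36, 31, 27, 29, 26, 21, 20, 17, 15, 13, 9 → 11
36 → 31, 27, 29, 26, 21, 20, 17, 15, 13, 9 → 10
31 → 27, 29, 26, 21, 20, 17, 15, 13, 9 → 9
27 → 26, 21, 20, 17, 15, 13, 9 → 7
29 → 26, 21, 20, 17, 15, 13, 9 → 7
26 → 21, 20, 17, 15, 13, 9 → 6
21 → 20, 17, 15, 13, 9 → 5
20 → 17, 15, 13, 9 → 4
17 → 15, 13, 9 → 3
15 → 13, 9 → 2
13 → 9 → 1
9 → none → 0
Sum: 11 + 10 + 9 + 7 + 7 + 6 + 5 + 4 + 3 + 2 + 1 + 0 = 65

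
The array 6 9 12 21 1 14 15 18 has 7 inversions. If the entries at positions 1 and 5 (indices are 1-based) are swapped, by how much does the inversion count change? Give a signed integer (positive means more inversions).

-1

Positions 1 and 5 hold 6 and 1; after swapping, the array is [1, 9, 12, 21, 6, 14, 15, 18].
Element-by-element contributions:
1: 0
9: 1
12: 1
21: 4
6: 0
14: 0
15: 0
18: 0
Sum: 0 + 1 + 1 + 4 + 0 + 0 + 0 + 0 = 6
Change: 6 − 7 = -1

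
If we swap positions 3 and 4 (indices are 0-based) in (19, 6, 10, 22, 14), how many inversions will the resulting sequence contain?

Positions 3 and 4 hold 22 and 14; after swapping, the array is [19, 6, 10, 14, 22].
Element-by-element contributions:
19 → 6, 10, 14 → 3
6 → none → 0
10 → none → 0
14 → none → 0
22 → none → 0
Sum: 3 + 0 + 0 + 0 + 0 = 3

3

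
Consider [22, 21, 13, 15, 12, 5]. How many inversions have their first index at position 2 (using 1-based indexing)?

The element at index 2 is 21.
Elements after it: 13, 15, 12, 5
Those smaller than 21: 13, 15, 12, 5

4 such elements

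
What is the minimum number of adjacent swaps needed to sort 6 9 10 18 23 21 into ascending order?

Each adjacent swap fixes exactly one inversion, so the minimum swap count equals the number of inversions.
Count inversions — for each element, later elements that are smaller:
6: none → 0
9: none → 0
10: none → 0
18: none → 0
23: 21 → 1
21: none → 0
Total inversions: 0 + 0 + 0 + 0 + 1 + 0 = 1

1 adjacent swap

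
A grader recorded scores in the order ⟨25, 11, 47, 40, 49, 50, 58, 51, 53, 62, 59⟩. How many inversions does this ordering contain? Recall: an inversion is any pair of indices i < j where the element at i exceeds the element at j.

5 inversions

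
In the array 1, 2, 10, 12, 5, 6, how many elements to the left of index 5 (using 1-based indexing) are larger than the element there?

The element at index 5 is 5.
Elements before it: 1, 2, 10, 12
Those larger than 5: 10, 12

2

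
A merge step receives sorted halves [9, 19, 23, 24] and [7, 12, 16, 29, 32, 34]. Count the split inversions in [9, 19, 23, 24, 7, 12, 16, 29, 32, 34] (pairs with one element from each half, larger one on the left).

Split inversions: 10

Count, for every r in R, how many entries of L exceed r:
r = 7: 9, 19, 23, 24 → 4
r = 12: 19, 23, 24 → 3
r = 16: 19, 23, 24 → 3
r = 29: none → 0
r = 32: none → 0
r = 34: none → 0
Cross-inversions: 4 + 3 + 3 + 0 + 0 + 0 = 10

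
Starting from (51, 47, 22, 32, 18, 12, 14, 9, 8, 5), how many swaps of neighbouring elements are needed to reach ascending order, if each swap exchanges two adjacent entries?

Swaps: 43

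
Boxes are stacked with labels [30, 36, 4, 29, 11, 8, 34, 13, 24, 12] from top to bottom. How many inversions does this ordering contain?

Count, for each position, how many later elements it exceeds:
30 → 4, 29, 11, 8, 13, 24, 12 → 7
36 → 4, 29, 11, 8, 34, 13, 24, 12 → 8
4 → none → 0
29 → 11, 8, 13, 24, 12 → 5
11 → 8 → 1
8 → none → 0
34 → 13, 24, 12 → 3
13 → 12 → 1
24 → 12 → 1
12 → none → 0
Sum: 7 + 8 + 0 + 5 + 1 + 0 + 3 + 1 + 1 + 0 = 26

26 inversions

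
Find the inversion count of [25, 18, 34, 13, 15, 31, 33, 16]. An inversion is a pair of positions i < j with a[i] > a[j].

Count, for each position, how many later elements it exceeds:
25 → 18, 13, 15, 16 → 4
18 → 13, 15, 16 → 3
34 → 13, 15, 31, 33, 16 → 5
13 → none → 0
15 → none → 0
31 → 16 → 1
33 → 16 → 1
16 → none → 0
Sum: 4 + 3 + 5 + 0 + 0 + 1 + 1 + 0 = 14

14 inversions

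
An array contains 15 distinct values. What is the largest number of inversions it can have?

The maximum occurs when the array is in strictly decreasing order: every one of the C(15, 2) pairs is inverted.
C(15, 2) = 15·14/2 = 105

105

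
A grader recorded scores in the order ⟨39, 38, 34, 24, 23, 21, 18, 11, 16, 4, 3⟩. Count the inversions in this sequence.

54

Count, for each position, how many later elements it exceeds:
39: 10
38: 9
34: 8
24: 7
23: 6
21: 5
18: 4
11: 2
16: 2
4: 1
3: 0
Sum: 10 + 9 + 8 + 7 + 6 + 5 + 4 + 2 + 2 + 1 + 0 = 54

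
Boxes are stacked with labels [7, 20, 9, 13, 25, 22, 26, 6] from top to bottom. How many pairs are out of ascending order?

Count, for each position, how many later elements it exceeds:
7: 1
20: 3
9: 1
13: 1
25: 2
22: 1
26: 1
6: 0
Sum: 1 + 3 + 1 + 1 + 2 + 1 + 1 + 0 = 10

10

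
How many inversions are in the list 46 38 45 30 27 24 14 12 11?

35

For each element, count later entries that are smaller:
46 → 38, 45, 30, 27, 24, 14, 12, 11 → 8
38 → 30, 27, 24, 14, 12, 11 → 6
45 → 30, 27, 24, 14, 12, 11 → 6
30 → 27, 24, 14, 12, 11 → 5
27 → 24, 14, 12, 11 → 4
24 → 14, 12, 11 → 3
14 → 12, 11 → 2
12 → 11 → 1
11 → none → 0
Sum: 8 + 6 + 6 + 5 + 4 + 3 + 2 + 1 + 0 = 35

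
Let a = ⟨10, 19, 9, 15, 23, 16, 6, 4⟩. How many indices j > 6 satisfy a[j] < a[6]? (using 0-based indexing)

1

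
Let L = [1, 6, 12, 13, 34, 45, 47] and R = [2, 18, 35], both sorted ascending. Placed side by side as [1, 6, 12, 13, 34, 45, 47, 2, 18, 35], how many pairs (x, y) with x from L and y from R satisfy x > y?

Cross-inversions: 11

Count, for every r in R, how many entries of L exceed r:
r = 2: 6, 12, 13, 34, 45, 47 → 6
r = 18: 34, 45, 47 → 3
r = 35: 45, 47 → 2
Cross-inversions: 6 + 3 + 2 = 11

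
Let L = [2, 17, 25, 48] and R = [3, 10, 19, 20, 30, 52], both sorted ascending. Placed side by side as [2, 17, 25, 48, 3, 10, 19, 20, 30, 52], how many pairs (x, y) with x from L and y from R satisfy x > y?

Take each right-half value and tally the left-half values above it:
r = 3: 17, 25, 48 → 3
r = 10: 17, 25, 48 → 3
r = 19: 25, 48 → 2
r = 20: 25, 48 → 2
r = 30: 48 → 1
r = 52: none → 0
Cross-inversions: 3 + 3 + 2 + 2 + 1 + 0 = 11

11 cross-inversions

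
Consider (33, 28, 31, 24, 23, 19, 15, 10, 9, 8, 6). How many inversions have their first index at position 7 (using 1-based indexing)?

4 such elements

The element at index 7 is 15.
Elements after it: 10, 9, 8, 6
Those smaller than 15: 10, 9, 8, 6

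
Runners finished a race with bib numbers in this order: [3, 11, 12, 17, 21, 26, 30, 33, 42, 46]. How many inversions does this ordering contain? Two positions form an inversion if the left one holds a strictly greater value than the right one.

Count, for each position, how many later elements it exceeds:
3: 0
11: 0
12: 0
17: 0
21: 0
26: 0
30: 0
33: 0
42: 0
46: 0
Sum: 0 + 0 + 0 + 0 + 0 + 0 + 0 + 0 + 0 + 0 = 0

0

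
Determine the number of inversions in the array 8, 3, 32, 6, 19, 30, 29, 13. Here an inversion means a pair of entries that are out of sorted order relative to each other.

Count, for each position, how many later elements it exceeds:
8 → 3, 6 → 2
3 → none → 0
32 → 6, 19, 30, 29, 13 → 5
6 → none → 0
19 → 13 → 1
30 → 29, 13 → 2
29 → 13 → 1
13 → none → 0
Sum: 2 + 0 + 5 + 0 + 1 + 2 + 1 + 0 = 11

11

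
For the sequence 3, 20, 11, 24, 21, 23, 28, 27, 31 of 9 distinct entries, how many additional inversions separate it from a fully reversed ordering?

32

Maximum inversions for 9 distinct elements is C(9, 2) = 9·8/2 = 36.
Current inversions — for each element, count later smaller elements:
3: 0
20: 1
11: 0
24: 2
21: 0
23: 0
28: 1
27: 0
31: 0
Current total: 0 + 1 + 0 + 2 + 0 + 0 + 1 + 0 + 0 = 4
Shortfall: 36 − 4 = 32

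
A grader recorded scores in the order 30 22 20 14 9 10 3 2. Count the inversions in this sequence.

Element-by-element contributions:
30: 7
22: 6
20: 5
14: 4
9: 2
10: 2
3: 1
2: 0
Sum: 7 + 6 + 5 + 4 + 2 + 2 + 1 + 0 = 27

27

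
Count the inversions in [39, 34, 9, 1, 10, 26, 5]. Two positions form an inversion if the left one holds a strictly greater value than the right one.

15

For each element, count later entries that are smaller:
39 → 34, 9, 1, 10, 26, 5 → 6
34 → 9, 1, 10, 26, 5 → 5
9 → 1, 5 → 2
1 → none → 0
10 → 5 → 1
26 → 5 → 1
5 → none → 0
Sum: 6 + 5 + 2 + 0 + 1 + 1 + 0 = 15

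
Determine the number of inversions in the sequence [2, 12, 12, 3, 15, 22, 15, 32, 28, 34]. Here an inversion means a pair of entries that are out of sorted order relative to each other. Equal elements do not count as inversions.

Count, for each position, how many later elements it exceeds:
2: 0
12: 1
12: 1
3: 0
15: 0
22: 1
15: 0
32: 1
28: 0
34: 0
Sum: 0 + 1 + 1 + 0 + 0 + 1 + 0 + 1 + 0 + 0 = 4

4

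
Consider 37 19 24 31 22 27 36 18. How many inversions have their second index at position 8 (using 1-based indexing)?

The element at index 8 is 18.
Elements before it: 37, 19, 24, 31, 22, 27, 36
Those larger than 18: 37, 19, 24, 31, 22, 27, 36

7 such elements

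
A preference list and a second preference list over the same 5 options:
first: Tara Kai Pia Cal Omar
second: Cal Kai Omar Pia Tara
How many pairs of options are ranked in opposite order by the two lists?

7 pairs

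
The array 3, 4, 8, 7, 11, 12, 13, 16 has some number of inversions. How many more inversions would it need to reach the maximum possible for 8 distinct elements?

27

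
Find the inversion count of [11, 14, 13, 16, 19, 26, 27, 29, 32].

Out-of-order pairs: 1

For each element, count later entries that are smaller:
11: 0
14: 1
13: 0
16: 0
19: 0
26: 0
27: 0
29: 0
32: 0
Sum: 0 + 1 + 0 + 0 + 0 + 0 + 0 + 0 + 0 = 1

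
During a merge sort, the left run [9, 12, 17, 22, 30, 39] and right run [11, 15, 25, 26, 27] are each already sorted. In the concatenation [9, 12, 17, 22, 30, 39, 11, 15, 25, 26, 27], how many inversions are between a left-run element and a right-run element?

15 cross-inversions

For each element r of the right run, count left-run elements greater than r:
r = 11: 12, 17, 22, 30, 39 → 5
r = 15: 17, 22, 30, 39 → 4
r = 25: 30, 39 → 2
r = 26: 30, 39 → 2
r = 27: 30, 39 → 2
Cross-inversions: 5 + 4 + 2 + 2 + 2 = 15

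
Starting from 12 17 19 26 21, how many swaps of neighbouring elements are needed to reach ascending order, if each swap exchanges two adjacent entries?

1

Minimum adjacent swaps = number of inversions (each swap of adjacent out-of-order elements removes one inversion and no swap can remove more).
Count inversions — for each element, later elements that are smaller:
12: none → 0
17: none → 0
19: none → 0
26: 21 → 1
21: none → 0
Total inversions: 0 + 0 + 0 + 1 + 0 = 1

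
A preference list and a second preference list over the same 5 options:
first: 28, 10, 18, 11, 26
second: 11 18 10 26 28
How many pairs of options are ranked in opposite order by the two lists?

Assign each item its position (1..5) in the first ordering, then rewrite the second ordering as that position sequence:
positions: 28→1, 10→2, 18→3, 11→4, 26→5
second ordering as positions: [4, 3, 2, 5, 1]
Discordant pairs = inversions in this position sequence.
4: 3, 2, 1 → 3
3: 2, 1 → 2
2: 1 → 1
5: 1 → 1
1: 0
Total: 3 + 2 + 1 + 1 + 0 = 7

There are 7 pairs.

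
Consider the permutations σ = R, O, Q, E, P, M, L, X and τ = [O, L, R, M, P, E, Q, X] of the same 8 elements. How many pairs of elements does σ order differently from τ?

Assign each item its position (1..8) in the first ordering, then rewrite the second ordering as that position sequence:
positions: R→1, O→2, Q→3, E→4, P→5, M→6, L→7, X→8
second ordering as positions: [2, 7, 1, 6, 5, 4, 3, 8]
Discordant pairs = inversions in this position sequence.
2: 1 → 1
7: 1, 6, 5, 4, 3 → 5
1: 0
6: 5, 4, 3 → 3
5: 4, 3 → 2
4: 3 → 1
3: 0
8: 0
Total: 1 + 5 + 0 + 3 + 2 + 1 + 0 + 0 = 12

There are 12 discordant pairs.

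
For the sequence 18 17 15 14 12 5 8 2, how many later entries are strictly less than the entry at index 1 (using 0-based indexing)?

6

The element at index 1 is 17.
Elements after it: 15, 14, 12, 5, 8, 2
Those smaller than 17: 15, 14, 12, 5, 8, 2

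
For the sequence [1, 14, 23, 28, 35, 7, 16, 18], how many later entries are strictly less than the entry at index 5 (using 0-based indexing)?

The element at index 5 is 7.
Elements after it: 16, 18
None of them are smaller than 7.

0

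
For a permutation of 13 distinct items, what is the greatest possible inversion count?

Inversions: 78

The maximum occurs when the array is in strictly decreasing order: every one of the C(13, 2) pairs is inverted.
C(13, 2) = 13·12/2 = 78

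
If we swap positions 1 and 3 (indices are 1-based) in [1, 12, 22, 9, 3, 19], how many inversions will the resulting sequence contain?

Positions 1 and 3 hold 1 and 22; after swapping, the array is [22, 12, 1, 9, 3, 19].
For each element, count later entries that are smaller:
22: 5
12: 3
1: 0
9: 1
3: 0
19: 0
Sum: 5 + 3 + 0 + 1 + 0 + 0 = 9

There are 9 inversions.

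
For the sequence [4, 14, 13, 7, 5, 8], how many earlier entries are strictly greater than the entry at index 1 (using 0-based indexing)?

0

The element at index 1 is 14.
Elements before it: 4
None of them are larger than 14.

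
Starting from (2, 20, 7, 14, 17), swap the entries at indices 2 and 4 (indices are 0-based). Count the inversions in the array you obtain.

6 inversions

Positions 2 and 4 hold 7 and 17; after swapping, the array is [2, 20, 17, 14, 7].
Sweep left to right; for each value list the smaller values that follow it:
2 → none → 0
20 → 17, 14, 7 → 3
17 → 14, 7 → 2
14 → 7 → 1
7 → none → 0
Sum: 0 + 3 + 2 + 1 + 0 = 6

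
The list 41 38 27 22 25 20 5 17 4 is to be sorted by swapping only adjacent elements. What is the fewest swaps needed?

The minimum number of adjacent swaps to sort an array equals its inversion count, since every such swap removes exactly one inversion.
Count inversions — for each element, later elements that are smaller:
41: 38, 27, 22, 25, 20, 5, 17, 4 → 8
38: 27, 22, 25, 20, 5, 17, 4 → 7
27: 22, 25, 20, 5, 17, 4 → 6
22: 20, 5, 17, 4 → 4
25: 20, 5, 17, 4 → 4
20: 5, 17, 4 → 3
5: 4 → 1
17: 4 → 1
4: none → 0
Total inversions: 8 + 7 + 6 + 4 + 4 + 3 + 1 + 1 + 0 = 34

34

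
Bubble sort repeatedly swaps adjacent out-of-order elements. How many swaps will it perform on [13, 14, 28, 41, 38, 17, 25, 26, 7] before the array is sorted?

18

The minimum number of adjacent swaps to sort an array equals its inversion count, since every such swap removes exactly one inversion.
Count inversions — for each element, later elements that are smaller:
13: 7 → 1
14: 7 → 1
28: 17, 25, 26, 7 → 4
41: 38, 17, 25, 26, 7 → 5
38: 17, 25, 26, 7 → 4
17: 7 → 1
25: 7 → 1
26: 7 → 1
7: none → 0
Total inversions: 1 + 1 + 4 + 5 + 4 + 1 + 1 + 1 + 0 = 18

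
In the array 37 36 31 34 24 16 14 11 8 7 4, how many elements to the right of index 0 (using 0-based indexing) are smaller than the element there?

10

The element at index 0 is 37.
Elements after it: 36, 31, 34, 24, 16, 14, 11, 8, 7, 4
Those smaller than 37: 36, 31, 34, 24, 16, 14, 11, 8, 7, 4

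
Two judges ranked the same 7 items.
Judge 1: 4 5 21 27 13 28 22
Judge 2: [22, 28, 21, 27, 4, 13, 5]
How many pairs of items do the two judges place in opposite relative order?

Discordant pairs: 16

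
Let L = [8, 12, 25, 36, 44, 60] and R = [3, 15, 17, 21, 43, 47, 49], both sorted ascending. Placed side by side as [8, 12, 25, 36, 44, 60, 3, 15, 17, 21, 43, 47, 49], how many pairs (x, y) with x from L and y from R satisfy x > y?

Take each right-half value and tally the left-half values above it:
r = 3: 8, 12, 25, 36, 44, 60 → 6
r = 15: 25, 36, 44, 60 → 4
r = 17: 25, 36, 44, 60 → 4
r = 21: 25, 36, 44, 60 → 4
r = 43: 44, 60 → 2
r = 47: 60 → 1
r = 49: 60 → 1
Cross-inversions: 6 + 4 + 4 + 4 + 2 + 1 + 1 = 22

22 cross-inversions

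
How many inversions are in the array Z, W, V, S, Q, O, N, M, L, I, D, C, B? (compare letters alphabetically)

78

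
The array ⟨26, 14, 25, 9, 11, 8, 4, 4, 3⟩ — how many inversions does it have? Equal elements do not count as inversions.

33 inversions

Count, for each position, how many later elements it exceeds:
26 → 14, 25, 9, 11, 8, 4, 4, 3 → 8
14 → 9, 11, 8, 4, 4, 3 → 6
25 → 9, 11, 8, 4, 4, 3 → 6
9 → 8, 4, 4, 3 → 4
11 → 8, 4, 4, 3 → 4
8 → 4, 4, 3 → 3
4 → 3 → 1
4 → 3 → 1
3 → none → 0
Sum: 8 + 6 + 6 + 4 + 4 + 3 + 1 + 1 + 0 = 33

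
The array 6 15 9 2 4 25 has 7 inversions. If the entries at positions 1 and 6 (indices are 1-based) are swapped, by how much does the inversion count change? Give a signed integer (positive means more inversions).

+5

Positions 1 and 6 hold 6 and 25; after swapping, the array is [25, 15, 9, 2, 4, 6].
Count, for each position, how many later elements it exceeds:
25 → 15, 9, 2, 4, 6 → 5
15 → 9, 2, 4, 6 → 4
9 → 2, 4, 6 → 3
2 → none → 0
4 → none → 0
6 → none → 0
Sum: 5 + 4 + 3 + 0 + 0 + 0 = 12
Change: 12 − 7 = +5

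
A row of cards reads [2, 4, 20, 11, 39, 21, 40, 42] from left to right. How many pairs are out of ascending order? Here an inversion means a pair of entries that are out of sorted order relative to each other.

Element-by-element contributions:
2 → none → 0
4 → none → 0
20 → 11 → 1
11 → none → 0
39 → 21 → 1
21 → none → 0
40 → none → 0
42 → none → 0
Sum: 0 + 0 + 1 + 0 + 1 + 0 + 0 + 0 = 2

There are 2 out-of-order pairs.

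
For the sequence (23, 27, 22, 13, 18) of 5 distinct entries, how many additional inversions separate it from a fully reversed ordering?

2 inversions short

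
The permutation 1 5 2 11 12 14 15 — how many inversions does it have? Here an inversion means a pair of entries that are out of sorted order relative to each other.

1 inversion

Element-by-element contributions:
1: 0
5: 1
2: 0
11: 0
12: 0
14: 0
15: 0
Sum: 0 + 1 + 0 + 0 + 0 + 0 + 0 = 1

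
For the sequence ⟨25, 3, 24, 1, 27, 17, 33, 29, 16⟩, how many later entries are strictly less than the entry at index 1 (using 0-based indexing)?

1 such element

The element at index 1 is 3.
Elements after it: 24, 1, 27, 17, 33, 29, 16
Those smaller than 3: 1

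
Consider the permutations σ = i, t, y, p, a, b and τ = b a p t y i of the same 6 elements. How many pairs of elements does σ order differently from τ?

14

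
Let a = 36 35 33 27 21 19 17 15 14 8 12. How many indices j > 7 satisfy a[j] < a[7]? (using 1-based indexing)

4 such elements

The element at index 7 is 17.
Elements after it: 15, 14, 8, 12
Those smaller than 17: 15, 14, 8, 12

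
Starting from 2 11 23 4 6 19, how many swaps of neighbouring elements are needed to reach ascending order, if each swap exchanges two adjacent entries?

Each adjacent swap fixes exactly one inversion, so the minimum swap count equals the number of inversions.
Count inversions — for each element, later elements that are smaller:
2: none → 0
11: 4, 6 → 2
23: 4, 6, 19 → 3
4: none → 0
6: none → 0
19: none → 0
Total inversions: 0 + 2 + 3 + 0 + 0 + 0 = 5

5 adjacent swaps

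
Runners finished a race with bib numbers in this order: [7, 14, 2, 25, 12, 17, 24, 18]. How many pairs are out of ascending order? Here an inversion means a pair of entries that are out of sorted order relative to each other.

Sweep left to right; for each value list the smaller values that follow it:
7: 1
14: 2
2: 0
25: 4
12: 0
17: 0
24: 1
18: 0
Sum: 1 + 2 + 0 + 4 + 0 + 0 + 1 + 0 = 8

8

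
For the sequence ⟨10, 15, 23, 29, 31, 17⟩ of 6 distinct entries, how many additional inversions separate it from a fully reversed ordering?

Maximum inversions for 6 distinct elements is C(6, 2) = 6·5/2 = 15.
Current inversions — for each element, count later smaller elements:
10: 0
15: 0
23: 1
29: 1
31: 1
17: 0
Current total: 0 + 0 + 1 + 1 + 1 + 0 = 3
Shortfall: 15 − 3 = 12

12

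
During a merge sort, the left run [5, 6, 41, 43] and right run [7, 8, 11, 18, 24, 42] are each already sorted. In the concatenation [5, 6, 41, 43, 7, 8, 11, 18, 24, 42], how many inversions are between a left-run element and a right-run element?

Count, for every r in R, how many entries of L exceed r:
r = 7: 41, 43 → 2
r = 8: 41, 43 → 2
r = 11: 41, 43 → 2
r = 18: 41, 43 → 2
r = 24: 41, 43 → 2
r = 42: 43 → 1
Cross-inversions: 2 + 2 + 2 + 2 + 2 + 1 = 11

Split inversions: 11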